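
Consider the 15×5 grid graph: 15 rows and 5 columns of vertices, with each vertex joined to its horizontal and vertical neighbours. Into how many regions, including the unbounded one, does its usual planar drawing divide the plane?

57

The grid has V = 15·5 = 75 vertices and E = 15·4 + 5·14 = 130 edges.
F = 2 − V + E = 2 − 75 + 130 = 57.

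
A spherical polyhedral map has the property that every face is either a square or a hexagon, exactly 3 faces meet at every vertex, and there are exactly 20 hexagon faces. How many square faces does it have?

6

Let x be the number of squares; then F = 20 + x.
Edge–face incidences: 2E = 6·20 + 4·x = 120 + 4x.
Every vertex has degree 3, so 3V = 2E.
Euler: V − E + F = 2 ⇒ (2E)/3 − E + (20 + x) = 2.
Multiply by 6: 2·(2E) − 3·(2E) + 6·(20 + x) = 12, i.e. 120 + 6x − (120 + 4x) = 12.
Collecting terms: 2x = 12, so x = 6.
Then 2E = 120 + 4·6 = 144, so E = 72, V = 2E/3 = 48, F = 20 + 6 = 26.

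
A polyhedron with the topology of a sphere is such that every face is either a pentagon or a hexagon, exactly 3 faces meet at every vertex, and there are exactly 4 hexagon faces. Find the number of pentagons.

Let x be the number of pentagons; then F = 4 + x.
Edge–face incidences: 2E = 6·4 + 5·x = 24 + 5x.
Every vertex has degree 3, so 3V = 2E.
Euler: V − E + F = 2 ⇒ (2E)/3 − E + (4 + x) = 2.
Multiply by 6: 2·(2E) − 3·(2E) + 6·(4 + x) = 12, i.e. 24 + 6x − (24 + 5x) = 12.
Collecting terms: x = 12.
Then 2E = 24 + 5·12 = 84, so E = 42, V = 2E/3 = 28, F = 4 + 12 = 16.

12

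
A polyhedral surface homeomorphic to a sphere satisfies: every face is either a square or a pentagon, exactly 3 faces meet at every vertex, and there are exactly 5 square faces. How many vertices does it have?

10

Let x be the number of pentagons; then F = 5 + x.
Edge–face incidences: 2E = 4·5 + 5·x = 20 + 5x.
Every vertex has degree 3, so 3V = 2E.
Euler: V − E + F = 2 ⇒ (2E)/3 − E + (5 + x) = 2.
Multiply by 6: 2·(2E) − 3·(2E) + 6·(5 + x) = 12, i.e. 30 + 6x − (20 + 5x) = 12.
Collecting terms: x + 10 = 12, so x = 2.
Then 2E = 20 + 5·2 = 30, so E = 15, V = 2E/3 = 10, F = 5 + 2 = 7.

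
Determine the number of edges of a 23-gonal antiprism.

An antiprism on an n-gon has two n-gon caps and 2n triangles: V = 2·23 = 46, E = 4·23 = 92, F = 2·23 + 2 = 48.
Check: V − E + F = 46 − 92 + 48 = 2.

92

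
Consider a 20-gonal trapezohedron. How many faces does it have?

40

The n-trapezohedron (dual of the n-antiprism) has V = 2·20 + 2 = 42, E = 4·20 = 80, F = 2·20 = 40.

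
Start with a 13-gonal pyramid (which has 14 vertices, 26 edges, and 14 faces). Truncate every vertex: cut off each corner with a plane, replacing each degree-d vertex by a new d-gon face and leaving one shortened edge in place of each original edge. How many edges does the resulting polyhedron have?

78

Truncation replaces each original edge-end by a new vertex, so V′ = 2E = 52.
Each original edge survives, and each old vertex of degree d contributes d new edges; summing degrees gives Σd = 2E, so E′ = E + 2E = 3E = 78.
Each original face survives and each original vertex becomes one new face: F′ = F + V = 28.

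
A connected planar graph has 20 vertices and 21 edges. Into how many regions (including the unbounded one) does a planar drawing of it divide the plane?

Euler's formula for a connected plane graph: V − E + F = 2, so F = 2 − 20 + 21 = 3.

3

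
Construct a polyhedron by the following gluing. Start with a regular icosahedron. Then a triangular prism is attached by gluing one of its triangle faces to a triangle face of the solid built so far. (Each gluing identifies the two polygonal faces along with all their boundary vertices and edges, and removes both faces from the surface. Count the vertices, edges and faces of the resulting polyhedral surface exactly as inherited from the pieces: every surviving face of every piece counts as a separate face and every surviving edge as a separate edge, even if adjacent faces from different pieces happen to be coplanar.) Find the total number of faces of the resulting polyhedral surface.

A regular icosahedron: V=12, E=30, F=20.
Attach a triangular prism (V=6, E=9, F=5) along a 3-gon: merge 3 vertices and 3 edges, delete both glued faces → V=15, E=36, F=23.
Check: V − E + F = 15 − 36 + 23 = 2.

23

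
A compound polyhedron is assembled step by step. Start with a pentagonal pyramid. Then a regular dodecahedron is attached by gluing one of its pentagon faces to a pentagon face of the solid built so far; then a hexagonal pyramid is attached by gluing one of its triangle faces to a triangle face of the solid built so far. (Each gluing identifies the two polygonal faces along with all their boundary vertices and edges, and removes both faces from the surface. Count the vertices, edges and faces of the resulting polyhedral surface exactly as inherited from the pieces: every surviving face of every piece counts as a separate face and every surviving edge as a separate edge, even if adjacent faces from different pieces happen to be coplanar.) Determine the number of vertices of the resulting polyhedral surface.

25

A pentagonal pyramid: V=6, E=10, F=6.
Attach a regular dodecahedron (V=20, E=30, F=12) along a 5-gon: merge 5 vertices and 5 edges, delete both glued faces → V=21, E=35, F=16.
Attach a hexagonal pyramid (V=7, E=12, F=7) along a 3-gon: merge 3 vertices and 3 edges, delete both glued faces → V=25, E=44, F=21.
Check: V − E + F = 25 − 44 + 21 = 2.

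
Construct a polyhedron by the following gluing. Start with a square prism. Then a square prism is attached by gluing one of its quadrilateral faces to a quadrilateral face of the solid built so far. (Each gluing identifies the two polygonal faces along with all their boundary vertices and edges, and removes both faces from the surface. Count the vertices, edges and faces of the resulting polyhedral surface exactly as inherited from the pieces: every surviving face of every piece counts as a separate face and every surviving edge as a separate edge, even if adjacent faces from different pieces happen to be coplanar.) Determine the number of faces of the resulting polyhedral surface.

10

A square prism: V=8, E=12, F=6.
Attach a square prism (V=8, E=12, F=6) along a 4-gon: merge 4 vertices and 4 edges, delete both glued faces → V=12, E=20, F=10.
Check: V − E + F = 12 − 20 + 10 = 2.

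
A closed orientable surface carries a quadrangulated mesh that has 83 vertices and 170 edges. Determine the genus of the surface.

Every face is a square and each edge borders two faces, so 4F = 2·170, giving F = 85.
χ = V − E + F = 83 − 170 + 85 = -2.
For a closed orientable surface χ = 2 − 2g, so g = (2 − (-2))/2 = 2.

2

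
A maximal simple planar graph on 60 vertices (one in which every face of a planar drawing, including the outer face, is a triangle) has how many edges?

In a plane triangulation 3F = 2E and V − E + F = 2, so E = 3V − 6 = 3·60 − 6 = 174.

174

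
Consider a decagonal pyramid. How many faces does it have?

A pyramid on an n-gon base has one n-gon and n triangles: V = 10 + 1 = 11, E = 2·10 = 20, F = 10 + 1 = 11.

11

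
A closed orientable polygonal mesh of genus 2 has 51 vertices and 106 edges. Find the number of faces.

53

For a closed orientable surface of genus 2, χ = 2 − 2·2 = -2.
F = -2 − V + E = -2 − 51 + 106 = 53.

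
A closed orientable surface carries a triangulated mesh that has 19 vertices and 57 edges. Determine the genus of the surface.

Every face is a triangle and each edge borders two faces, so 3F = 2·57, giving F = 38.
χ = V − E + F = 19 − 57 + 38 = 0.
For a closed orientable surface χ = 2 − 2g, so g = (2 − (0))/2 = 1.

1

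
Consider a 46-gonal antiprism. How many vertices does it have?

An antiprism on an n-gon has two n-gon caps and 2n triangles: V = 2·46 = 92, E = 4·46 = 184, F = 2·46 + 2 = 94.
Check: V − E + F = 92 − 184 + 94 = 2.

92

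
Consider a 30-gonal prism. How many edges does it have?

90

A prism on an n-gon has two n-gon bases and n rectangular sides: V = 2·30 = 60, E = 3·30 = 90, F = 30 + 2 = 32.
Check: V − E + F = 60 − 90 + 32 = 2.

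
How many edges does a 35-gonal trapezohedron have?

The n-trapezohedron (dual of the n-antiprism) has V = 2·35 + 2 = 72, E = 4·35 = 140, F = 2·35 = 70.

140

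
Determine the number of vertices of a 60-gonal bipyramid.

A bipyramid over an n-gon has 2n triangular faces and n + 2 vertices: V = 60 + 2 = 62, E = 3·60 = 180, F = 2·60 = 120.

62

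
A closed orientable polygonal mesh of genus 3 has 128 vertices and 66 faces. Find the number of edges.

198

For a closed orientable surface of genus 3, χ = 2 − 2·3 = -4.
E = V + F − (-4) = 128 + 66 − (-4) = 198.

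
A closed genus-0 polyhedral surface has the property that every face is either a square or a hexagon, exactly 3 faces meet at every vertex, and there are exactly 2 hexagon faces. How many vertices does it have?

Let x be the number of squares; then F = 2 + x.
Edge–face incidences: 2E = 6·2 + 4·x = 12 + 4x.
Every vertex has degree 3, so 3V = 2E.
Euler: V − E + F = 2 ⇒ (2E)/3 − E + (2 + x) = 2.
Multiply by 6: 2·(2E) − 3·(2E) + 6·(2 + x) = 12, i.e. 12 + 6x − (12 + 4x) = 12.
Collecting terms: 2x = 12, so x = 6.
Then 2E = 12 + 4·6 = 36, so E = 18, V = 2E/3 = 12, F = 2 + 6 = 8.

12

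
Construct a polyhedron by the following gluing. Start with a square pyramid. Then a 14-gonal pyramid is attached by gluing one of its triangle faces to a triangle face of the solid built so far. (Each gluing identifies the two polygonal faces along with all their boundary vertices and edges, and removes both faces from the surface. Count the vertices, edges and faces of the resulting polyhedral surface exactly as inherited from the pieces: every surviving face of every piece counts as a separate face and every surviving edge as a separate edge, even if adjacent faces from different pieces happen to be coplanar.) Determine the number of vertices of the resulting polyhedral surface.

17

A square pyramid: V=5, E=8, F=5.
Attach a 14-gonal pyramid (V=15, E=28, F=15) along a 3-gon: merge 3 vertices and 3 edges, delete both glued faces → V=17, E=33, F=18.
Check: V − E + F = 17 − 33 + 18 = 2.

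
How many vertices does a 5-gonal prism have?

A prism on an n-gon has two n-gon bases and n rectangular sides: V = 2·5 = 10, E = 3·5 = 15, F = 5 + 2 = 7.
Check: V − E + F = 10 − 15 + 7 = 2.

10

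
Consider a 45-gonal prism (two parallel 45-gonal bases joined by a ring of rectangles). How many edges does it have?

135

A prism on an n-gon has two n-gon bases and n rectangular sides: V = 2·45 = 90, E = 3·45 = 135, F = 45 + 2 = 47.
Check: V − E + F = 90 − 135 + 47 = 2.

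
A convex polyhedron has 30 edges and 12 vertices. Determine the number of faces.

Here V − E + F = 2.
F = 2 − V + E = 2 − 12 + 30 = 20.

20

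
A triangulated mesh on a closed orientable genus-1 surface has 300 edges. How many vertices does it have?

χ = 2 − 2·1 = 0, and every face is a triangle so 3F = 2E.
F = 2E/3 = 200. Then V = 0 + E − F = 0 + 300 − 200 = 100.

100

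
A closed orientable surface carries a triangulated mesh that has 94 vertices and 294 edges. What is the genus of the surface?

3

Every face is a triangle and each edge borders two faces, so 3F = 2·294, giving F = 196.
χ = V − E + F = 94 − 294 + 196 = -4.
For a closed orientable surface χ = 2 − 2g, so g = (2 − (-4))/2 = 3.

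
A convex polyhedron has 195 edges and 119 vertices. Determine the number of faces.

78

Here V − E + F = 2.
F = 2 − V + E = 2 − 119 + 195 = 78.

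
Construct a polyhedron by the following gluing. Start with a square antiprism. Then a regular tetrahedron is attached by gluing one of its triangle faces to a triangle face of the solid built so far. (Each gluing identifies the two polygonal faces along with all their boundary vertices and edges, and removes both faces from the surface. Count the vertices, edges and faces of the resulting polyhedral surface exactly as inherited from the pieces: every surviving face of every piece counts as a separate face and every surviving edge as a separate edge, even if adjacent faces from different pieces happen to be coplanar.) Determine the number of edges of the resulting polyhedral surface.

A square antiprism: V=8, E=16, F=10.
Attach a regular tetrahedron (V=4, E=6, F=4) along a 3-gon: merge 3 vertices and 3 edges, delete both glued faces → V=9, E=19, F=12.
Check: V − E + F = 9 − 19 + 12 = 2.

19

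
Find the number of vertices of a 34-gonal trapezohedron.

70

The n-trapezohedron (dual of the n-antiprism) has V = 2·34 + 2 = 70, E = 4·34 = 136, F = 2·34 = 68.
Check: V − E + F = 70 − 136 + 68 = 2.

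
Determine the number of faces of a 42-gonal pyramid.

43

A pyramid on an n-gon base has one n-gon and n triangles: V = 42 + 1 = 43, E = 2·42 = 84, F = 42 + 1 = 43.
Check: V − E + F = 43 − 84 + 43 = 2.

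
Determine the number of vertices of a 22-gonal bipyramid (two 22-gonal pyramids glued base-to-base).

A bipyramid over an n-gon has 2n triangular faces and n + 2 vertices: V = 22 + 2 = 24, E = 3·22 = 66, F = 2·22 = 44.

24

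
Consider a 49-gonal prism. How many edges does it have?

A prism on an n-gon has two n-gon bases and n rectangular sides: V = 2·49 = 98, E = 3·49 = 147, F = 49 + 2 = 51.

147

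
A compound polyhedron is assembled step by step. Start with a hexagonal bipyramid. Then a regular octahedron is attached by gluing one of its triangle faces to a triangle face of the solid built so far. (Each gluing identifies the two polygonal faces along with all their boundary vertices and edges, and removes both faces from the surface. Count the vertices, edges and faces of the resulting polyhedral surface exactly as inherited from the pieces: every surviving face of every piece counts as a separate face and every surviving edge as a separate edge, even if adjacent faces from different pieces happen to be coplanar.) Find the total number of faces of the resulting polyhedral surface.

A hexagonal bipyramid: V=8, E=18, F=12.
Attach a regular octahedron (V=6, E=12, F=8) along a 3-gon: merge 3 vertices and 3 edges, delete both glued faces → V=11, E=27, F=18.
Check: V − E + F = 11 − 27 + 18 = 2.

18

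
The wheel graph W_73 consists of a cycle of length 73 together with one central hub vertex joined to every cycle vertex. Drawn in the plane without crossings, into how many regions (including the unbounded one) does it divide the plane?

W_73 has V = 73 + 1 = 74 vertices and E = 2·73 = 146 edges.
By Euler's formula F = 2 − V + E = 2 − 74 + 146 = 74.

74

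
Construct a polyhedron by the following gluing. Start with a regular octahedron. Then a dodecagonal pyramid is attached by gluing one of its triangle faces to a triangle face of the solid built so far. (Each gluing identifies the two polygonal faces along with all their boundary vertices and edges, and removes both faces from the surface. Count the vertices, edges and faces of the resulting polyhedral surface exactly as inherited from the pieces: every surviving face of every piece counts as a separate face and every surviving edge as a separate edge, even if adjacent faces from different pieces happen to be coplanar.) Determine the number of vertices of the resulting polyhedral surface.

16

A regular octahedron: V=6, E=12, F=8.
Attach a dodecagonal pyramid (V=13, E=24, F=13) along a 3-gon: merge 3 vertices and 3 edges, delete both glued faces → V=16, E=33, F=19.
Check: V − E + F = 16 − 33 + 19 = 2.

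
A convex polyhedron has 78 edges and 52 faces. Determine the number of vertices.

28

Here V − E + F = 2.
V = 2 + E − F = 2 + 78 − 52 = 28.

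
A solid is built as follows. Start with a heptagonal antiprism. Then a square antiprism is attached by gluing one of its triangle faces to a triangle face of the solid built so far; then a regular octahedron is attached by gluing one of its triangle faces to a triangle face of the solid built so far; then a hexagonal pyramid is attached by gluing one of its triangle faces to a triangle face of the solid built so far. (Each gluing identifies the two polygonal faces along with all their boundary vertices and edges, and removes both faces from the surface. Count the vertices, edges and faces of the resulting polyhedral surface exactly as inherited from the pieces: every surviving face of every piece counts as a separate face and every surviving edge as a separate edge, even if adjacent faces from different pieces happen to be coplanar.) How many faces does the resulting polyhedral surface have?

A heptagonal antiprism: V=14, E=28, F=16.
Attach a square antiprism (V=8, E=16, F=10) along a 3-gon: merge 3 vertices and 3 edges, delete both glued faces → V=19, E=41, F=24.
Attach a regular octahedron (V=6, E=12, F=8) along a 3-gon: merge 3 vertices and 3 edges, delete both glued faces → V=22, E=50, F=30.
Attach a hexagonal pyramid (V=7, E=12, F=7) along a 3-gon: merge 3 vertices and 3 edges, delete both glued faces → V=26, E=59, F=35.
Check: V − E + F = 26 − 59 + 35 = 2.

35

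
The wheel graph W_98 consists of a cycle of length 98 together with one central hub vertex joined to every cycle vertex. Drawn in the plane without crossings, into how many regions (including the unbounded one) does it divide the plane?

W_98 has V = 98 + 1 = 99 vertices and E = 2·98 = 196 edges.
By Euler's formula F = 2 − V + E = 2 − 99 + 196 = 99.

99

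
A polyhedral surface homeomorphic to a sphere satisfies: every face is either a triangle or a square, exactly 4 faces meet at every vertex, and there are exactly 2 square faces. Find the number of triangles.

Let x be the number of triangles; then F = 2 + x.
Edge–face incidences: 2E = 4·2 + 3·x = 8 + 3x.
Every vertex has degree 4, so 4V = 2E.
Euler: V − E + F = 2 ⇒ (2E)/4 − E + (2 + x) = 2.
Multiply by 8: 2·(2E) − 4·(2E) + 8·(2 + x) = 16, i.e. 16 + 8x − 2·(8 + 3x) = 16.
Collecting terms: 2x = 16, so x = 8.
Then 2E = 8 + 3·8 = 32, so E = 16, V = 2E/4 = 8, F = 2 + 8 = 10.

8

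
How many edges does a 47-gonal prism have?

A prism on an n-gon has two n-gon bases and n rectangular sides: V = 2·47 = 94, E = 3·47 = 141, F = 47 + 2 = 49.

141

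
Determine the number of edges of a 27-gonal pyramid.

54

A pyramid on an n-gon base has one n-gon and n triangles: V = 27 + 1 = 28, E = 2·27 = 54, F = 27 + 1 = 28.
Check: V − E + F = 28 − 54 + 28 = 2.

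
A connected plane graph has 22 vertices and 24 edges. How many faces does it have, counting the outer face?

Euler's formula for a connected plane graph: V − E + F = 2, so F = 2 − 22 + 24 = 4.

4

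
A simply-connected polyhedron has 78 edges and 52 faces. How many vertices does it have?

Here V − E + F = 2.
V = 2 + E − F = 2 + 78 − 52 = 28.

28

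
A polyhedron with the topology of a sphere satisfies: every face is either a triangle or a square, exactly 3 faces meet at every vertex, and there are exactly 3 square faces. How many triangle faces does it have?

2

Let x be the number of triangles; then F = 3 + x.
Edge–face incidences: 2E = 4·3 + 3·x = 12 + 3x.
Every vertex has degree 3, so 3V = 2E.
Euler: V − E + F = 2 ⇒ (2E)/3 − E + (3 + x) = 2.
Multiply by 6: 2·(2E) − 3·(2E) + 6·(3 + x) = 12, i.e. 18 + 6x − (12 + 3x) = 12.
Collecting terms: 3x + 6 = 12, so 3x = 6, so x = 2.
Then 2E = 12 + 3·2 = 18, so E = 9, V = 2E/3 = 6, F = 3 + 2 = 5.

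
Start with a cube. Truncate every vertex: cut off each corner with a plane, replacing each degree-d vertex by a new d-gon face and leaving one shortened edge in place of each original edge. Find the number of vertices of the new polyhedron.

24

The base solid has V = 8, E = 12, F = 6.
Truncation replaces each original edge-end by a new vertex, so V′ = 2E = 24.
Each original edge survives, and each old vertex of degree d contributes d new edges; summing degrees gives Σd = 2E, so E′ = E + 2E = 3E = 36.
Each original face survives and each original vertex becomes one new face: F′ = F + V = 14.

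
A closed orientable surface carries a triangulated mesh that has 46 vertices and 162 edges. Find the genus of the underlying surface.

5

Every face is a triangle and each edge borders two faces, so 3F = 2·162, giving F = 108.
χ = V − E + F = 46 − 162 + 108 = -8.
For a closed orientable surface χ = 2 − 2g, so g = (2 − (-8))/2 = 5.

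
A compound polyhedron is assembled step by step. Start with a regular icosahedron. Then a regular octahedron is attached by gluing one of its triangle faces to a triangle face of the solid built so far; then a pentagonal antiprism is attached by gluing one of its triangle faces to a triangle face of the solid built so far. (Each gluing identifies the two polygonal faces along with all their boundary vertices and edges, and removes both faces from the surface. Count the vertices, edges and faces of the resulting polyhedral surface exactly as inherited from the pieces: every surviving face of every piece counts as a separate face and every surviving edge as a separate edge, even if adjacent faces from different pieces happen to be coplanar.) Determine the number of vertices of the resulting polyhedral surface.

A regular icosahedron: V=12, E=30, F=20.
Attach a regular octahedron (V=6, E=12, F=8) along a 3-gon: merge 3 vertices and 3 edges, delete both glued faces → V=15, E=39, F=26.
Attach a pentagonal antiprism (V=10, E=20, F=12) along a 3-gon: merge 3 vertices and 3 edges, delete both glued faces → V=22, E=56, F=36.
Check: V − E + F = 22 − 56 + 36 = 2.

22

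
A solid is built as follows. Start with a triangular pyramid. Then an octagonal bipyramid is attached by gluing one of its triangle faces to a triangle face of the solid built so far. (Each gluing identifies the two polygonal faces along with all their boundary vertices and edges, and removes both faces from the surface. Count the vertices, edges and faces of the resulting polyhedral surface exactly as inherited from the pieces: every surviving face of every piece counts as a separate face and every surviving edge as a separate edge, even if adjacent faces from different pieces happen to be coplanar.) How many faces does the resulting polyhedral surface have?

A triangular pyramid: V=4, E=6, F=4.
Attach an octagonal bipyramid (V=10, E=24, F=16) along a 3-gon: merge 3 vertices and 3 edges, delete both glued faces → V=11, E=27, F=18.
Check: V − E + F = 11 − 27 + 18 = 2.

18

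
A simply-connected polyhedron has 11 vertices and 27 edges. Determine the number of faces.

Here V − E + F = 2.
F = 2 − V + E = 2 − 11 + 27 = 18.

18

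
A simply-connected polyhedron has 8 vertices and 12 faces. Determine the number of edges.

Here V − E + F = 2.
E = V + F − (2) = 8 + 12 − (2) = 18.

18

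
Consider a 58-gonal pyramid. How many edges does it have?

116

A pyramid on an n-gon base has one n-gon and n triangles: V = 58 + 1 = 59, E = 2·58 = 116, F = 58 + 1 = 59.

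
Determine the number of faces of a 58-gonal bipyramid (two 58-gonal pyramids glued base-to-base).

116

A bipyramid over an n-gon has 2n triangular faces and n + 2 vertices: V = 58 + 2 = 60, E = 3·58 = 174, F = 2·58 = 116.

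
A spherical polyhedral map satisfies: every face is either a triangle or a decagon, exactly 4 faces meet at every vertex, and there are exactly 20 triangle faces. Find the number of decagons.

Let x be the number of decagons; then F = 20 + x.
Edge–face incidences: 2E = 3·20 + 10·x = 60 + 10x.
Every vertex has degree 4, so 4V = 2E.
Euler: V − E + F = 2 ⇒ (2E)/4 − E + (20 + x) = 2.
Multiply by 8: 2·(2E) − 4·(2E) + 8·(20 + x) = 16, i.e. 160 + 8x − 2·(60 + 10x) = 16.
Collecting terms: −12x + 40 = 16, so −12x = −24, so x = 2.
Then 2E = 60 + 10·2 = 80, so E = 40, V = 2E/4 = 20, F = 20 + 2 = 22.

2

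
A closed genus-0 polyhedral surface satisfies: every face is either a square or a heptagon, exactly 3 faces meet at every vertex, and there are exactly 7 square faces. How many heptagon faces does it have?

2

Let x be the number of heptagons; then F = 7 + x.
Edge–face incidences: 2E = 4·7 + 7·x = 28 + 7x.
Every vertex has degree 3, so 3V = 2E.
Euler: V − E + F = 2 ⇒ (2E)/3 − E + (7 + x) = 2.
Multiply by 6: 2·(2E) − 3·(2E) + 6·(7 + x) = 12, i.e. 42 + 6x − (28 + 7x) = 12.
Collecting terms: −x + 14 = 12, so −x = −2, so x = 2.
Then 2E = 28 + 7·2 = 42, so E = 21, V = 2E/3 = 14, F = 7 + 2 = 9.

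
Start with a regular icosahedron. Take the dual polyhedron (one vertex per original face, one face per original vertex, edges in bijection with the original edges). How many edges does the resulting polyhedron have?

The base solid has V = 12, E = 30, F = 20.
The dual swaps V and F and preserves E: V′ = F = 20, E′ = E = 30, F′ = V = 12.

30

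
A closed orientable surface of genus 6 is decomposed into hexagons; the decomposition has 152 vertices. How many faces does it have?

81

χ = 2 − 2·6 = -10, and every face is a hexagon so 6F = 2E.
V − E + F = -10 with E = 6F/2 gives 152 − (6/2 − 1)·F = -10, so F = 81 and E = 243.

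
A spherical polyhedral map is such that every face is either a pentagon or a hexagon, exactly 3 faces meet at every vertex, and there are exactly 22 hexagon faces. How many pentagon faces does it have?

Let x be the number of pentagons; then F = 22 + x.
Edge–face incidences: 2E = 6·22 + 5·x = 132 + 5x.
Every vertex has degree 3, so 3V = 2E.
Euler: V − E + F = 2 ⇒ (2E)/3 − E + (22 + x) = 2.
Multiply by 6: 2·(2E) − 3·(2E) + 6·(22 + x) = 12, i.e. 132 + 6x − (132 + 5x) = 12.
Collecting terms: x = 12.
Then 2E = 132 + 5·12 = 192, so E = 96, V = 2E/3 = 64, F = 22 + 12 = 34.

12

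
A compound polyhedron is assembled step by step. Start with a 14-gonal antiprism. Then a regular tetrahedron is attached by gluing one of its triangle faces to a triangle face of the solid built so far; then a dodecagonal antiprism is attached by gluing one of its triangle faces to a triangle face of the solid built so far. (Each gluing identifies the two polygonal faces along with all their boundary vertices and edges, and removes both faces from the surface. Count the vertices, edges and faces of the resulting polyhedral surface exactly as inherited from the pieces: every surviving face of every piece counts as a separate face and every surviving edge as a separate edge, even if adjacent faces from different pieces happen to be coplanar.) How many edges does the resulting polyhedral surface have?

104

A 14-gonal antiprism: V=28, E=56, F=30.
Attach a regular tetrahedron (V=4, E=6, F=4) along a 3-gon: merge 3 vertices and 3 edges, delete both glued faces → V=29, E=59, F=32.
Attach a dodecagonal antiprism (V=24, E=48, F=26) along a 3-gon: merge 3 vertices and 3 edges, delete both glued faces → V=50, E=104, F=56.
Check: V − E + F = 50 − 104 + 56 = 2.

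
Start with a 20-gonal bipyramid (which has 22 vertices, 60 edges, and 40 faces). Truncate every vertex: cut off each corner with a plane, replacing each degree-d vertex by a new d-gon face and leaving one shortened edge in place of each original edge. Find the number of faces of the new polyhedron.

62

Truncation replaces each original edge-end by a new vertex, so V′ = 2E = 120.
Each original edge survives, and each old vertex of degree d contributes d new edges; summing degrees gives Σd = 2E, so E′ = E + 2E = 3E = 180.
Each original face survives and each original vertex becomes one new face: F′ = F + V = 62.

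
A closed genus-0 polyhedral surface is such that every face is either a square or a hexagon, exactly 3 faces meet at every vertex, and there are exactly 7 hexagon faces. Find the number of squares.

Let x be the number of squares; then F = 7 + x.
Edge–face incidences: 2E = 6·7 + 4·x = 42 + 4x.
Every vertex has degree 3, so 3V = 2E.
Euler: V − E + F = 2 ⇒ (2E)/3 − E + (7 + x) = 2.
Multiply by 6: 2·(2E) − 3·(2E) + 6·(7 + x) = 12, i.e. 42 + 6x − (42 + 4x) = 12.
Collecting terms: 2x = 12, so x = 6.
Then 2E = 42 + 4·6 = 66, so E = 33, V = 2E/3 = 22, F = 7 + 6 = 13.

6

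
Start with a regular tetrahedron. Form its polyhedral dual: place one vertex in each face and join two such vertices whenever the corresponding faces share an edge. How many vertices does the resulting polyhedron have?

The base solid has V = 4, E = 6, F = 4.
The dual swaps V and F and preserves E: V′ = F = 4, E′ = E = 6, F′ = V = 4.

4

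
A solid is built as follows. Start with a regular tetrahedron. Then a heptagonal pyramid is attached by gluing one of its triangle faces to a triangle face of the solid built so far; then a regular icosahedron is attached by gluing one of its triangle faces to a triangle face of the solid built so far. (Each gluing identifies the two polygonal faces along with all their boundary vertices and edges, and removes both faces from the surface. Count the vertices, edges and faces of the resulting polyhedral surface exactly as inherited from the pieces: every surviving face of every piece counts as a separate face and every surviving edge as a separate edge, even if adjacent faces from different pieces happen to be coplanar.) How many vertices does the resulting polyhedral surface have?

A regular tetrahedron: V=4, E=6, F=4.
Attach a heptagonal pyramid (V=8, E=14, F=8) along a 3-gon: merge 3 vertices and 3 edges, delete both glued faces → V=9, E=17, F=10.
Attach a regular icosahedron (V=12, E=30, F=20) along a 3-gon: merge 3 vertices and 3 edges, delete both glued faces → V=18, E=44, F=28.
Check: V − E + F = 18 − 44 + 28 = 2.

18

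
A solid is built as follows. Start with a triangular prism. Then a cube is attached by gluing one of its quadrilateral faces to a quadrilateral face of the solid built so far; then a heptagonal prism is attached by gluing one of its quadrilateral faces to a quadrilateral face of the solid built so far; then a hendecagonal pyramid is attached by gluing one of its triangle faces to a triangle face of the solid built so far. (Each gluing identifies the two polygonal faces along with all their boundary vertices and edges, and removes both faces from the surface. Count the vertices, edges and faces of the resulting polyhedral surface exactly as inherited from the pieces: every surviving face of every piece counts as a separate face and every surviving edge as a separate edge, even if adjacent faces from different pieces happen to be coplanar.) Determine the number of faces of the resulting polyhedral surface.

26

A triangular prism: V=6, E=9, F=5.
Attach a cube (V=8, E=12, F=6) along a 4-gon: merge 4 vertices and 4 edges, delete both glued faces → V=10, E=17, F=9.
Attach a heptagonal prism (V=14, E=21, F=9) along a 4-gon: merge 4 vertices and 4 edges, delete both glued faces → V=20, E=34, F=16.
Attach a hendecagonal pyramid (V=12, E=22, F=12) along a 3-gon: merge 3 vertices and 3 edges, delete both glued faces → V=29, E=53, F=26.
Check: V − E + F = 29 − 53 + 26 = 2.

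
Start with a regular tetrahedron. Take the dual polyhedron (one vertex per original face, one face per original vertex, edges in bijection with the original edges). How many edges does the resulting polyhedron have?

The base solid has V = 4, E = 6, F = 4.
The dual swaps V and F and preserves E: V′ = F = 4, E′ = E = 6, F′ = V = 4.

6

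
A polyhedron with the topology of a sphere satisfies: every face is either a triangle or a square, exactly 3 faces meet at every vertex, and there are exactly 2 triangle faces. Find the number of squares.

Let x be the number of squares; then F = 2 + x.
Edge–face incidences: 2E = 3·2 + 4·x = 6 + 4x.
Every vertex has degree 3, so 3V = 2E.
Euler: V − E + F = 2 ⇒ (2E)/3 − E + (2 + x) = 2.
Multiply by 6: 2·(2E) − 3·(2E) + 6·(2 + x) = 12, i.e. 12 + 6x − (6 + 4x) = 12.
Collecting terms: 2x + 6 = 12, so 2x = 6, so x = 3.
Then 2E = 6 + 4·3 = 18, so E = 9, V = 2E/3 = 6, F = 2 + 3 = 5.

3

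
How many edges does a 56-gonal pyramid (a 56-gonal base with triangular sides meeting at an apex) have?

112

A pyramid on an n-gon base has one n-gon and n triangles: V = 56 + 1 = 57, E = 2·56 = 112, F = 56 + 1 = 57.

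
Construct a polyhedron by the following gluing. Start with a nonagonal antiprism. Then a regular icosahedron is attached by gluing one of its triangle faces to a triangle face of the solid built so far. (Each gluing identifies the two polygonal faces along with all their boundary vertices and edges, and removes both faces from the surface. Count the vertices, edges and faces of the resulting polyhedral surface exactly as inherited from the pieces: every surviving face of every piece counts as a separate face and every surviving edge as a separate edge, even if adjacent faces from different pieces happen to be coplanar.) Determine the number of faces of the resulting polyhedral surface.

A nonagonal antiprism: V=18, E=36, F=20.
Attach a regular icosahedron (V=12, E=30, F=20) along a 3-gon: merge 3 vertices and 3 edges, delete both glued faces → V=27, E=63, F=38.
Check: V − E + F = 27 − 63 + 38 = 2.

38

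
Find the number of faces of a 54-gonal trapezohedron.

The n-trapezohedron (dual of the n-antiprism) has V = 2·54 + 2 = 110, E = 4·54 = 216, F = 2·54 = 108.

108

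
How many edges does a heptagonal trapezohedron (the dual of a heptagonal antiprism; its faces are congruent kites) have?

28

The n-trapezohedron (dual of the n-antiprism) has V = 2·7 + 2 = 16, E = 4·7 = 28, F = 2·7 = 14.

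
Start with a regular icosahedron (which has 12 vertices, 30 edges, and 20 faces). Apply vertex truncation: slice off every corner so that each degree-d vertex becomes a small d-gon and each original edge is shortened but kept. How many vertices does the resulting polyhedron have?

60

Truncation replaces each original edge-end by a new vertex, so V′ = 2E = 60.
Each original edge survives, and each old vertex of degree d contributes d new edges; summing degrees gives Σd = 2E, so E′ = E + 2E = 3E = 90.
Each original face survives and each original vertex becomes one new face: F′ = F + V = 32.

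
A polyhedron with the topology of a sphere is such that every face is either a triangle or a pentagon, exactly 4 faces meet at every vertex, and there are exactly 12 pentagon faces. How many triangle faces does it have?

20

Let x be the number of triangles; then F = 12 + x.
Edge–face incidences: 2E = 5·12 + 3·x = 60 + 3x.
Every vertex has degree 4, so 4V = 2E.
Euler: V − E + F = 2 ⇒ (2E)/4 − E + (12 + x) = 2.
Multiply by 8: 2·(2E) − 4·(2E) + 8·(12 + x) = 16, i.e. 96 + 8x − 2·(60 + 3x) = 16.
Collecting terms: 2x − 24 = 16, so 2x = 40, so x = 20.
Then 2E = 60 + 3·20 = 120, so E = 60, V = 2E/4 = 30, F = 12 + 20 = 32.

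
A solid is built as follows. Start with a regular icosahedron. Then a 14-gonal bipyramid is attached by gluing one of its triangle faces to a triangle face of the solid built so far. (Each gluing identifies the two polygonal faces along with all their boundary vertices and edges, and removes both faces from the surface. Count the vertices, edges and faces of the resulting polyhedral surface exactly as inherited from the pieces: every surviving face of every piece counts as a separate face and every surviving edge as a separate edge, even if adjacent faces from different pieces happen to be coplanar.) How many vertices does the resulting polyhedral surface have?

A regular icosahedron: V=12, E=30, F=20.
Attach a 14-gonal bipyramid (V=16, E=42, F=28) along a 3-gon: merge 3 vertices and 3 edges, delete both glued faces → V=25, E=69, F=46.
Check: V − E + F = 25 − 69 + 46 = 2.

25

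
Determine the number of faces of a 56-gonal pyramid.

57

A pyramid on an n-gon base has one n-gon and n triangles: V = 56 + 1 = 57, E = 2·56 = 112, F = 56 + 1 = 57.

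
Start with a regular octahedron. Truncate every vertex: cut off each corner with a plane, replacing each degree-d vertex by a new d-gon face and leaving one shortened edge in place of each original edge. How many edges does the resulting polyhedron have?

The base solid has V = 6, E = 12, F = 8.
Truncation replaces each original edge-end by a new vertex, so V′ = 2E = 24.
Each original edge survives, and each old vertex of degree d contributes d new edges; summing degrees gives Σd = 2E, so E′ = E + 2E = 3E = 36.
Each original face survives and each original vertex becomes one new face: F′ = F + V = 14.

36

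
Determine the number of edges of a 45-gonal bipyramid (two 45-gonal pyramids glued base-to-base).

A bipyramid over an n-gon has 2n triangular faces and n + 2 vertices: V = 45 + 2 = 47, E = 3·45 = 135, F = 2·45 = 90.
Check: V − E + F = 47 − 135 + 90 = 2.

135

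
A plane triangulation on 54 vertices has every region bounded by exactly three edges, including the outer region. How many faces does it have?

In a plane triangulation 3F = 2E and V − E + F = 2, so F = 2V − 4 = 2·54 − 4 = 104.

104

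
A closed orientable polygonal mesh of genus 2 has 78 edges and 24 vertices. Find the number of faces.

52

For a closed orientable surface of genus 2, χ = 2 − 2·2 = -2.
F = -2 − V + E = -2 − 24 + 78 = 52.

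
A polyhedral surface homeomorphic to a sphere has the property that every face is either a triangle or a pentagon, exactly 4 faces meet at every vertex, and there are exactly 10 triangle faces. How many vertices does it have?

Let x be the number of pentagons; then F = 10 + x.
Edge–face incidences: 2E = 3·10 + 5·x = 30 + 5x.
Every vertex has degree 4, so 4V = 2E.
Euler: V − E + F = 2 ⇒ (2E)/4 − E + (10 + x) = 2.
Multiply by 8: 2·(2E) − 4·(2E) + 8·(10 + x) = 16, i.e. 80 + 8x − 2·(30 + 5x) = 16.
Collecting terms: −2x + 20 = 16, so −2x = −4, so x = 2.
Then 2E = 30 + 5·2 = 40, so E = 20, V = 2E/4 = 10, F = 10 + 2 = 12.

10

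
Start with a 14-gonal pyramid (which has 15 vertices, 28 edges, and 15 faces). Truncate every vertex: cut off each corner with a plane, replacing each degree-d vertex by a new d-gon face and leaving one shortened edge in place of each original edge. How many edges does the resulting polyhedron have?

Truncation replaces each original edge-end by a new vertex, so V′ = 2E = 56.
Each original edge survives, and each old vertex of degree d contributes d new edges; summing degrees gives Σd = 2E, so E′ = E + 2E = 3E = 84.
Each original face survives and each original vertex becomes one new face: F′ = F + V = 30.

84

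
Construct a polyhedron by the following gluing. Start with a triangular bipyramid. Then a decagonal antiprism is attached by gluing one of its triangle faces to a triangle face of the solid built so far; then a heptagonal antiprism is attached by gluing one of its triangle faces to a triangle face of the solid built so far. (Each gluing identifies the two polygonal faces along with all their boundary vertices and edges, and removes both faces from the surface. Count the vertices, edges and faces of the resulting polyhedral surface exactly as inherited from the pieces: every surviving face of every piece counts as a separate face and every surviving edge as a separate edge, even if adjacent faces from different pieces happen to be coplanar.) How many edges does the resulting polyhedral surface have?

71

A triangular bipyramid: V=5, E=9, F=6.
Attach a decagonal antiprism (V=20, E=40, F=22) along a 3-gon: merge 3 vertices and 3 edges, delete both glued faces → V=22, E=46, F=26.
Attach a heptagonal antiprism (V=14, E=28, F=16) along a 3-gon: merge 3 vertices and 3 edges, delete both glued faces → V=33, E=71, F=40.
Check: V − E + F = 33 − 71 + 40 = 2.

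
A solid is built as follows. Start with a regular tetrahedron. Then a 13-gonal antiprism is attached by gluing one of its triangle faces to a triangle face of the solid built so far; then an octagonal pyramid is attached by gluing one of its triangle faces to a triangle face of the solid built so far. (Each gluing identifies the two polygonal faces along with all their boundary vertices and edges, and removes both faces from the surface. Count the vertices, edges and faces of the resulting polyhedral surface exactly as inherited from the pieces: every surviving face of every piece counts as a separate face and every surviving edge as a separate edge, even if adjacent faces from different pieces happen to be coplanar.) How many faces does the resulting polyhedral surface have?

A regular tetrahedron: V=4, E=6, F=4.
Attach a 13-gonal antiprism (V=26, E=52, F=28) along a 3-gon: merge 3 vertices and 3 edges, delete both glued faces → V=27, E=55, F=30.
Attach an octagonal pyramid (V=9, E=16, F=9) along a 3-gon: merge 3 vertices and 3 edges, delete both glued faces → V=33, E=68, F=37.
Check: V − E + F = 33 − 68 + 37 = 2.

37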